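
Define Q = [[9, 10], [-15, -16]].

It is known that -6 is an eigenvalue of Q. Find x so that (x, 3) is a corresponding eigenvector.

We need (Q + 6I)v = 0.
Q + 6I = [[15, 10], [-15, -10]].
Row 1: (15)·x + (10)·3 = 0
Row 2: (-15)·x + (-10)·3 = 0
Solving gives x = -2.
Check: Q·(-2, 3) = (12, -18) = -6·(-2, 3).

-2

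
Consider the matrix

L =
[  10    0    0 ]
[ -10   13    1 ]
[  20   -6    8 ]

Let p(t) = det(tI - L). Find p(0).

-1100

p(0) = det(0·I − L) = det(−L) = (−1)^3·det(L).
det(L) = 1100, so p(0) = -1100.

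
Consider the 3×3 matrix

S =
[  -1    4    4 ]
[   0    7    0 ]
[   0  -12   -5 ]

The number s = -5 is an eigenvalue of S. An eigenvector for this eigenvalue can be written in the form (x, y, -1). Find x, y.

We need (S + 5I)v = 0.
S + 5I = [[4, 4, 4], [0, 12, 0], [0, -12, 0]].
Row 1: (4)·x + (4)·y + (4)·-1 = 0
Row 2: (0)·x + (12)·y + (0)·-1 = 0
Row 3: (0)·x + (-12)·y + (0)·-1 = 0
Solving gives x = 1, y = 0.
Check: S·(1, 0, -1) = (-5, 0, 5) = -5·(1, 0, -1).

1, 0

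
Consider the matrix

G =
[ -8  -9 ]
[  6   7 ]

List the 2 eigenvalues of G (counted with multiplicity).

-2, 1

det(G - lambda·I) = (-8 - lambda)(7 - lambda) - (-9)·(6) = lambda^2 + lambda - 2.
This factors as (lambda + 2)·(lambda - 1) = 0.
Eigenvalues: -2, 1.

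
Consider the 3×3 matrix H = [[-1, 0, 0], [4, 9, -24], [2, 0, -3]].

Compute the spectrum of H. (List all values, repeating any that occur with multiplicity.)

-3, -1, 9

The characteristic polynomial is p(λ) = det(λI - H).
Cofactor expansion gives p(λ) = λ^3 - 5λ^2 - 33λ - 27.
Try λ = 9: p(9) = 0, so 9 is a root.
Dividing by (λ - 9) leaves λ^2 + 4λ + 3.
The quadratic factors as (λ + 3)·(λ + 1).
Eigenvalues: -3, -1, 9.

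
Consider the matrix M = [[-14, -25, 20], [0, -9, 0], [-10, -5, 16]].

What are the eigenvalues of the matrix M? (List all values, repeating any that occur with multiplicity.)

The characteristic polynomial is p(r) = det(rI - M).
Expanding along the first row, p(r) = r^3 + 7r^2 - 42r - 216.
Since p(-4) = 0, r = -4 is a root.
Dividing by (r + 4) leaves r^2 + 3r - 54.
The quadratic factors as (r + 9)·(r - 6).
Eigenvalues: -9, -4, 6.

-9, -4, 6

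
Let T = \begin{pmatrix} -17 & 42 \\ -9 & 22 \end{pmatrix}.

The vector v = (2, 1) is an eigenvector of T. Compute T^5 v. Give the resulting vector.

(2048, 1024)

First find the eigenvalue: Tv = (8, 4) = 4·(2, 1), so λ = 4.
Then T^5 v = λ^5·v = 4^5·(2, 1) = 1024·(2, 1) = (2048, 1024).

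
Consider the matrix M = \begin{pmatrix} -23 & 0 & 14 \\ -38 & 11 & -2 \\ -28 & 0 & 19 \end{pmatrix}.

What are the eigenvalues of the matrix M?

The characteristic polynomial is p(s) = det(sI - M).
Cofactor expansion gives p(s) = s^3 - 7s^2 - 89s + 495.
Since p(11) = 0, s = 11 is a root.
Dividing by (s - 11) leaves s^2 + 4s - 45.
The quadratic factors as (s + 9)·(s - 5).
Eigenvalues: -9, 5, 11.

-9, 5, 11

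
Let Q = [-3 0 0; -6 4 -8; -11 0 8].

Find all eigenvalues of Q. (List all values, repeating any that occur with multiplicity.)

The characteristic polynomial is p(λ) = det(λI - Q).
Cofactor expansion gives p(λ) = λ^3 - 9λ^2 - 4λ + 96.
Try λ = -3: p(-3) = 0, so -3 is a root.
Factor out (λ + 3): p(λ) = (λ + 3)·(λ^2 - 12λ + 32).
The quadratic factors as (λ - 4)·(λ - 8).
Eigenvalues: -3, 4, 8.

-3, 4, 8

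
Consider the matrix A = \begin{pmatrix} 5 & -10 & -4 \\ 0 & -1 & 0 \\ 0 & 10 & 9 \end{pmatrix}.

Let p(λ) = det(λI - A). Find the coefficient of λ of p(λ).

p(λ) = λ^3 - 13λ^2 + 31λ + 45.
The coefficient of λ is 31.

31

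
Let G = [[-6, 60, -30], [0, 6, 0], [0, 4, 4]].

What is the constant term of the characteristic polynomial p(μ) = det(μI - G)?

p(0) = det(0·I − G) = det(−G) = (−1)^3·det(G).
det(G) = -144, so p(0) = 144.

144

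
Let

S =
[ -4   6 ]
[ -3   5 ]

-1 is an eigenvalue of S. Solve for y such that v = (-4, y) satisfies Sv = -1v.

We need (S + 1I)v = 0.
S + 1I = [[-3, 6], [-3, 6]].
Row 1: (-3)·-4 + (6)·y = 0
Row 2: (-3)·-4 + (6)·y = 0
Solving gives y = -2.
Check: S·(-4, -2) = (4, 2) = -1·(-4, -2).

-2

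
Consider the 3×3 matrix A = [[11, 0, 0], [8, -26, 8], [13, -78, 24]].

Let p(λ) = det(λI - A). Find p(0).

0

p(0) = det(0·I − A) = det(−A) = (−1)^3·det(A).
det(A) = 0, so p(0) = 0.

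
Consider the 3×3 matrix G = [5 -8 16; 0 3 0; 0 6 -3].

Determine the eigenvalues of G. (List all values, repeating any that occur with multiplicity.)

Compute the characteristic polynomial p(t) = det(tI - G).
Cofactor expansion gives p(t) = t^3 - 5t^2 - 9t + 45.
Since p(-3) = 0, t = -3 is a root.
Factor out (t + 3): p(t) = (t + 3)·(t^2 - 8t + 15).
The quadratic factors as (t - 3)·(t - 5).
Eigenvalues: -3, 3, 5.

-3, 3, 5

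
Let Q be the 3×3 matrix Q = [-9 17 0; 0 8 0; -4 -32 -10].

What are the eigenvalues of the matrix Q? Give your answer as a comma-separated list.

-10, -9, 8

Compute the characteristic polynomial p(t) = det(tI - Q).
Expanding the 3×3 determinant: p(t) = t^3 + 11t^2 - 62t - 720.
Rational-root test: t = -9 gives p(-9) = 0.
Dividing by (t + 9) leaves t^2 + 2t - 80.
The quadratic factors as (t + 10)·(t - 8).
Eigenvalues: -10, -9, 8.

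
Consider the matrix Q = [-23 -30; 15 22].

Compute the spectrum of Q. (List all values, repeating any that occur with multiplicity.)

-8, 7

det(Q - μI) = (-23 - μ)(22 - μ) - (-30)·(15) = μ^2 + μ - 56.
This factors as (μ + 8)·(μ - 7) = 0.
Eigenvalues: -8, 7.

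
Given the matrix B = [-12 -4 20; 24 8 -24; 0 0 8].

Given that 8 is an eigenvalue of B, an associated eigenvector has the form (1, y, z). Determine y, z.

0, 1

We need (B - 8I)v = 0.
B - 8I = [[-20, -4, 20], [24, 0, -24], [0, 0, 0]].
Row 1: (-20)·1 + (-4)·y + (20)·z = 0
Row 2: (24)·1 + (0)·y + (-24)·z = 0
Row 3: (0)·1 + (0)·y + (0)·z = 0
Solving gives y = 0, z = 1.
Check: B·(1, 0, 1) = (8, 0, 8) = 8·(1, 0, 1).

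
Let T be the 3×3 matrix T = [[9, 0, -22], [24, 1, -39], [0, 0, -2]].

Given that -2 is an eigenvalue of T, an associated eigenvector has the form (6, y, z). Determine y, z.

-9, 3

We need (T + 2I)v = 0.
T + 2I = [[11, 0, -22], [24, 3, -39], [0, 0, 0]].
Row 1: (11)·6 + (0)·y + (-22)·z = 0
Row 2: (24)·6 + (3)·y + (-39)·z = 0
Row 3: (0)·6 + (0)·y + (0)·z = 0
Solving gives y = -9, z = 3.
Check: T·(6, -9, 3) = (-12, 18, -6) = -2·(6, -9, 3).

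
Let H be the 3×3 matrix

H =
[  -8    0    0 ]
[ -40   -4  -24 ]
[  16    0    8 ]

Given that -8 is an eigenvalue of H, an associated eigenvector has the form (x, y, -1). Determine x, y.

We need (H + 8I)v = 0.
H + 8I = [[0, 0, 0], [-40, 4, -24], [16, 0, 16]].
Row 1: (0)·x + (0)·y + (0)·-1 = 0
Row 2: (-40)·x + (4)·y + (-24)·-1 = 0
Row 3: (16)·x + (0)·y + (16)·-1 = 0
Solving gives x = 1, y = 4.
Check: H·(1, 4, -1) = (-8, -32, 8) = -8·(1, 4, -1).

1, 4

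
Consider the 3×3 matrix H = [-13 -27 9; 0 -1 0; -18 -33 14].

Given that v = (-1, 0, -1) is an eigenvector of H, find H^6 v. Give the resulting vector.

(-4096, 0, -4096)

First find the eigenvalue: Hv = (4, 0, 4) = -4·(-1, 0, -1), so λ = -4.
Then H^6 v = λ^6·v = (-4)^6·(-1, 0, -1) = 4096·(-1, 0, -1) = (-4096, 0, -4096).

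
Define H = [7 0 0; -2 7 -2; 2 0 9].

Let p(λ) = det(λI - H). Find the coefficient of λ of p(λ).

175

p(λ) = λ^3 - 23λ^2 + 175λ - 441.
The coefficient of λ is 175.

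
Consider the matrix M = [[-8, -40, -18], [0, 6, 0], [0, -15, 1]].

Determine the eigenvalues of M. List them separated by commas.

The characteristic polynomial is p(μ) = det(μI - M).
Cofactor expansion gives p(μ) = μ^3 + μ^2 - 50μ + 48.
Since p(1) = 0, μ = 1 is a root.
Factor out (μ - 1): p(μ) = (μ - 1)·(μ^2 + 2μ - 48).
The quadratic factors as (μ + 8)·(μ - 6).
Eigenvalues: -8, 1, 6.

-8, 1, 6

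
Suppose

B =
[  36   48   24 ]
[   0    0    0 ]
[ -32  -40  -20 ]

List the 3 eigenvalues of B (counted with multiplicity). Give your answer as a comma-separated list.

0, 4, 12

Set up det(λI - B) = 0.
Expanding the 3×3 determinant: p(λ) = λ^3 - 16λ^2 + 48λ.
Try λ = 0: p(0) = 0, so 0 is a root.
Dividing by λ leaves λ^2 - 16λ + 48.
The quadratic factors as (λ - 4)·(λ - 12).
Eigenvalues: 0, 4, 12.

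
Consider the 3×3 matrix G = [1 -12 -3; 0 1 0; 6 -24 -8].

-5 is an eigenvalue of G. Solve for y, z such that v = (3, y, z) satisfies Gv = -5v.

We need (G + 5I)v = 0.
G + 5I = [[6, -12, -3], [0, 6, 0], [6, -24, -3]].
Row 1: (6)·3 + (-12)·y + (-3)·z = 0
Row 2: (0)·3 + (6)·y + (0)·z = 0
Row 3: (6)·3 + (-24)·y + (-3)·z = 0
Solving gives y = 0, z = 6.
Check: G·(3, 0, 6) = (-15, 0, -30) = -5·(3, 0, 6).

0, 6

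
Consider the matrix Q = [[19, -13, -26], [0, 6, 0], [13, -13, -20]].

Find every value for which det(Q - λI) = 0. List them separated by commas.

-7, 6, 6

Set up det(λI - Q) = 0.
Expanding along the first row, p(λ) = λ^3 - 5λ^2 - 48λ + 252.
Try λ = 6: p(6) = 0, so 6 is a root.
Factor out (λ - 6): p(λ) = (λ - 6)·(λ^2 + λ - 42).
The quadratic factors as (λ + 7)·(λ - 6).
Eigenvalues: -7, 6, 6.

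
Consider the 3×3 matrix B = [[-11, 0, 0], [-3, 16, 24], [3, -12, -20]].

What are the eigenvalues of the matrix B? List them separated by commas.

-11, -8, 4

Compute the characteristic polynomial p(λ) = det(λI - B).
Cofactor expansion gives p(λ) = λ^3 + 15λ^2 + 12λ - 352.
Rational-root test: λ = -11 gives p(-11) = 0.
Factor out (λ + 11): p(λ) = (λ + 11)·(λ^2 + 4λ - 32).
The quadratic factors as (λ + 8)·(λ - 4).
Eigenvalues: -11, -8, 4.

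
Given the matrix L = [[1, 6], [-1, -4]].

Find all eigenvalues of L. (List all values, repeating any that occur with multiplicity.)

det(L - λI) = (1 - λ)(-4 - λ) - (6)·(-1) = λ^2 + 3λ + 2.
This factors as (λ + 2)·(λ + 1) = 0.
Eigenvalues: -2, -1.

-2, -1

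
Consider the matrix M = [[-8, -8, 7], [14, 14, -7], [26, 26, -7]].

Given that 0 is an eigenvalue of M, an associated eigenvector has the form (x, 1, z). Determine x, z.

We need (M)v = 0.
M = [[-8, -8, 7], [14, 14, -7], [26, 26, -7]].
Row 1: (-8)·x + (-8)·1 + (7)·z = 0
Row 2: (14)·x + (14)·1 + (-7)·z = 0
Row 3: (26)·x + (26)·1 + (-7)·z = 0
Solving gives x = -1, z = 0.
Check: M·(-1, 1, 0) = (0, 0, 0) = 0·(-1, 1, 0).

-1, 0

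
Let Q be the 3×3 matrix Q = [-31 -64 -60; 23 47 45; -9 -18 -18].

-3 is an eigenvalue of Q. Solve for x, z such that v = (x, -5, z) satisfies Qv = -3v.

We need (Q + 3I)v = 0.
Q + 3I = [[-28, -64, -60], [23, 50, 45], [-9, -18, -15]].
Row 1: (-28)·x + (-64)·-5 + (-60)·z = 0
Row 2: (23)·x + (50)·-5 + (45)·z = 0
Row 3: (-9)·x + (-18)·-5 + (-15)·z = 0
Solving gives x = 5, z = 3.
Check: Q·(5, -5, 3) = (-15, 15, -9) = -3·(5, -5, 3).

5, 3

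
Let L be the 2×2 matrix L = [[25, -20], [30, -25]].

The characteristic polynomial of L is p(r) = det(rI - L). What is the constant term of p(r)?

-25

p(r) = r^2 - 25.
The constant term is -25.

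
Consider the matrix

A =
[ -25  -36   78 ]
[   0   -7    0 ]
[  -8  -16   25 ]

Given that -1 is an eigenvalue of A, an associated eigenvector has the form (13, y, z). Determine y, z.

We need (A + 1I)v = 0.
A + 1I = [[-24, -36, 78], [0, -6, 0], [-8, -16, 26]].
Row 1: (-24)·13 + (-36)·y + (78)·z = 0
Row 2: (0)·13 + (-6)·y + (0)·z = 0
Row 3: (-8)·13 + (-16)·y + (26)·z = 0
Solving gives y = 0, z = 4.
Check: A·(13, 0, 4) = (-13, 0, -4) = -1·(13, 0, 4).

0, 4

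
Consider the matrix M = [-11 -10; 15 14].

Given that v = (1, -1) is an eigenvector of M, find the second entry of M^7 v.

1

First find the eigenvalue: Mv = (-1, 1) = -1·(1, -1), so λ = -1.
Then M^7 v = λ^7·v = (-1)^7·(1, -1) = -1·(1, -1) = (-1, 1).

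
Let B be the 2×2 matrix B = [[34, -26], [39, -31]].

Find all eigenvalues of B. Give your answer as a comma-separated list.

-5, 8

det(B - λI) = (34 - λ)(-31 - λ) - (-26)·(39) = λ^2 - 3λ - 40.
This factors as (λ + 5)·(λ - 8) = 0.
Eigenvalues: -5, 8.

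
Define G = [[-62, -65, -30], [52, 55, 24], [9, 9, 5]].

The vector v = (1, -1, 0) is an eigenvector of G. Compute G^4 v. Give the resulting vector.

(81, -81, 0)

First find the eigenvalue: Gv = (3, -3, 0) = 3·(1, -1, 0), so λ = 3.
Then G^4 v = λ^4·v = 3^4·(1, -1, 0) = 81·(1, -1, 0) = (81, -81, 0).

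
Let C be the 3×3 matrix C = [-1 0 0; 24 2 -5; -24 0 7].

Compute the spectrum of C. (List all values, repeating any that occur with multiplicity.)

Compute the characteristic polynomial p(λ) = det(λI - C).
Expanding along the first row, p(λ) = λ^3 - 8λ^2 + 5λ + 14.
Try λ = -1: p(-1) = 0, so -1 is a root.
Factor out (λ + 1): p(λ) = (λ + 1)·(λ^2 - 9λ + 14).
The quadratic factors as (λ - 2)·(λ - 7).
Eigenvalues: -1, 2, 7.

-1, 2, 7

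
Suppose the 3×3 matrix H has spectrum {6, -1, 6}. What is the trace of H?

trace(H) is the sum of the eigenvalues: (6) + (-1) + (6) = 11.

11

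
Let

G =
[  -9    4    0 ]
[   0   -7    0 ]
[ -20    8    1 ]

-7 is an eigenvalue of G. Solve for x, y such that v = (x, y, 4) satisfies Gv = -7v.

2, 1

We need (G + 7I)v = 0.
G + 7I = [[-2, 4, 0], [0, 0, 0], [-20, 8, 8]].
Row 1: (-2)·x + (4)·y + (0)·4 = 0
Row 2: (0)·x + (0)·y + (0)·4 = 0
Row 3: (-20)·x + (8)·y + (8)·4 = 0
Solving gives x = 2, y = 1.
Check: G·(2, 1, 4) = (-14, -7, -28) = -7·(2, 1, 4).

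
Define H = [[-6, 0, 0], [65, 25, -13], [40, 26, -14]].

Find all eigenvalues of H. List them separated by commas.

Compute the characteristic polynomial p(t) = det(tI - H).
Cofactor expansion gives p(t) = t^3 - 5t^2 - 78t - 72.
Since p(-1) = 0, t = -1 is a root.
Dividing by (t + 1) leaves t^2 - 6t - 72.
The quadratic factors as (t + 6)·(t - 12).
Eigenvalues: -6, -1, 12.

-6, -1, 12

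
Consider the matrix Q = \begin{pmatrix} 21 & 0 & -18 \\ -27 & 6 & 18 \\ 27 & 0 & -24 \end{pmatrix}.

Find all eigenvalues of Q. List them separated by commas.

The characteristic polynomial is p(lambda) = det(lambda·I - Q).
Expanding the 3×3 determinant: p(lambda) = lambda^3 - 3·lambda^2 - 36·lambda + 108.
Try lambda = 3: p(3) = 0, so 3 is a root.
Dividing by (lambda - 3) leaves lambda^2 - 36.
The quadratic factors as (lambda + 6)·(lambda - 6).
Eigenvalues: -6, 3, 6.

-6, 3, 6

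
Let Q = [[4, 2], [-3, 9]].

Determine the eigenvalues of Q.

6, 7

det(Q - lambda·I) = (4 - lambda)(9 - lambda) - (2)·(-3) = lambda^2 - 13·lambda + 42.
This factors as (lambda - 6)·(lambda - 7) = 0.
Eigenvalues: 6, 7.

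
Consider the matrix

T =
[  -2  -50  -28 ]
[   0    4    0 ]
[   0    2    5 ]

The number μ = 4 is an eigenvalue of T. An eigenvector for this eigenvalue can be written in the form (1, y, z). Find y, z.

We need (T - 4I)v = 0.
T - 4I = [[-6, -50, -28], [0, 0, 0], [0, 2, 1]].
Row 1: (-6)·1 + (-50)·y + (-28)·z = 0
Row 2: (0)·1 + (0)·y + (0)·z = 0
Row 3: (0)·1 + (2)·y + (1)·z = 0
Solving gives y = 1, z = -2.
Check: T·(1, 1, -2) = (4, 4, -8) = 4·(1, 1, -2).

1, -2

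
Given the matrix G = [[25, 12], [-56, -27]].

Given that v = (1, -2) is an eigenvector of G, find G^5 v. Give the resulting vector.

(1, -2)

First find the eigenvalue: Gv = (1, -2) = 1·(1, -2), so λ = 1.
Then G^5 v = λ^5·v = 1^5·(1, -2) = 1·(1, -2) = (1, -2).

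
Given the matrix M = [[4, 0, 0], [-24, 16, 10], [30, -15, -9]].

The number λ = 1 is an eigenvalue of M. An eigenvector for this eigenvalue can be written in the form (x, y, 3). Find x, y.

We need (M - 1I)v = 0.
M - 1I = [[3, 0, 0], [-24, 15, 10], [30, -15, -10]].
Row 1: (3)·x + (0)·y + (0)·3 = 0
Row 2: (-24)·x + (15)·y + (10)·3 = 0
Row 3: (30)·x + (-15)·y + (-10)·3 = 0
Solving gives x = 0, y = -2.
Check: M·(0, -2, 3) = (0, -2, 3) = 1·(0, -2, 3).

0, -2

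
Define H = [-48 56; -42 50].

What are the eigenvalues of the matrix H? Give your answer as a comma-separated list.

-6, 8

det(H - λI) = (-48 - λ)(50 - λ) - (56)·(-42) = λ^2 - 2λ - 48.
This factors as (λ + 6)·(λ - 8) = 0.
Eigenvalues: -6, 8.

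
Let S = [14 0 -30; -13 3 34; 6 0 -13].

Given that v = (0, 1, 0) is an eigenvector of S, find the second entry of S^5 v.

243

First find the eigenvalue: Sv = (0, 3, 0) = 3·(0, 1, 0), so λ = 3.
Then S^5 v = λ^5·v = 3^5·(0, 1, 0) = 243·(0, 1, 0) = (0, 243, 0).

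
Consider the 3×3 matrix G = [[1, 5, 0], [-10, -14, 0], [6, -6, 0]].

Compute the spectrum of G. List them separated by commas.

-9, -4, 0

The characteristic polynomial is p(μ) = det(μI - G).
Expanding along the first row, p(μ) = μ^3 + 13μ^2 + 36μ.
Rational-root test: μ = 0 gives p(0) = 0.
Factor out μ: p(μ) = μ·(μ^2 + 13μ + 36).
The quadratic factors as (μ + 9)·(μ + 4).
Eigenvalues: -9, -4, 0.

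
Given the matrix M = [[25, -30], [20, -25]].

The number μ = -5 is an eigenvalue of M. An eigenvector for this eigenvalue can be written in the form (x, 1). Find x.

We need (M + 5I)v = 0.
M + 5I = [[30, -30], [20, -20]].
Row 1: (30)·x + (-30)·1 = 0
Row 2: (20)·x + (-20)·1 = 0
Solving gives x = 1.
Check: M·(1, 1) = (-5, -5) = -5·(1, 1).

1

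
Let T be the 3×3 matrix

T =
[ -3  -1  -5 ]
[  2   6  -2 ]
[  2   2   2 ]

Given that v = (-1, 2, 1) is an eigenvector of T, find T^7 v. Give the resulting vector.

(-16384, 32768, 16384)

First find the eigenvalue: Tv = (-4, 8, 4) = 4·(-1, 2, 1), so λ = 4.
Then T^7 v = λ^7·v = 4^7·(-1, 2, 1) = 16384·(-1, 2, 1) = (-16384, 32768, 16384).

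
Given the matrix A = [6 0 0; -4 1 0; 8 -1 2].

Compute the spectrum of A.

1, 2, 6

A is lower triangular, so its eigenvalues are the diagonal entries.
Diagonal: 6, 1, 2.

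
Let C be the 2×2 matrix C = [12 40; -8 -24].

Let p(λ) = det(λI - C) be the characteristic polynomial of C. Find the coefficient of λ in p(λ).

The coefficient of λ of det(λI - C) is −trace(C).
trace(C) = (12) + (-24) = -12, so the coefficient is 12.

12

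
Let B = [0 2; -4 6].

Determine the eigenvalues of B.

2, 4

det(B - λI) = (0 - λ)(6 - λ) - (2)·(-4) = λ^2 - 6λ + 8.
This factors as (λ - 2)·(λ - 4) = 0.
Eigenvalues: 2, 4.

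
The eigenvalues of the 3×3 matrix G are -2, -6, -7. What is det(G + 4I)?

12

If G has eigenvalues -2, -6, -7, then G + 4I has eigenvalues 2, -2, -3.
det(G + 4I) = (2) · (-2) · (-3) = 12.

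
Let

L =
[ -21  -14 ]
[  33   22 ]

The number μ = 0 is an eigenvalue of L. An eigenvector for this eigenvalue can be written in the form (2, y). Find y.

We need (L)v = 0.
L = [[-21, -14], [33, 22]].
Row 1: (-21)·2 + (-14)·y = 0
Row 2: (33)·2 + (22)·y = 0
Solving gives y = -3.
Check: L·(2, -3) = (0, 0) = 0·(2, -3).

-3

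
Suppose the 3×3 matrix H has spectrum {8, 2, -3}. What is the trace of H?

7

trace(H) is the sum of the eigenvalues: (8) + (2) + (-3) = 7.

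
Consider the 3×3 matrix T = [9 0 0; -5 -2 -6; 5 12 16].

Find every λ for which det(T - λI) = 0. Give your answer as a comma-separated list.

Set up det(μI - T) = 0.
Expanding the 3×3 determinant: p(μ) = μ^3 - 23μ^2 + 166μ - 360.
Try μ = 4: p(4) = 0, so 4 is a root.
Factor out (μ - 4): p(μ) = (μ - 4)·(μ^2 - 19μ + 90).
The quadratic factors as (μ - 9)·(μ - 10).
Eigenvalues: 4, 9, 10.

4, 9, 10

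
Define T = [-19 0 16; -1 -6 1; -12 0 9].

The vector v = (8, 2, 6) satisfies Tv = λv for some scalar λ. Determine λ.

-7

Compute Tv: T·(8, 2, 6) = (-56, -14, -42).
Since Tv = λv, compare component 1: -56 = λ·8, so λ = -7.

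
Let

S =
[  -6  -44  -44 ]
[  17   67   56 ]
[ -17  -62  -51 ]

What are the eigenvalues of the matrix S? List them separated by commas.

The characteristic polynomial is p(s) = det(sI - S).
Expanding the 3×3 determinant: p(s) = s^3 - 10s^2 - 41s + 330.
Since p(-6) = 0, s = -6 is a root.
Dividing by (s + 6) leaves s^2 - 16s + 55.
The quadratic factors as (s - 5)·(s - 11).
Eigenvalues: -6, 5, 11.

-6, 5, 11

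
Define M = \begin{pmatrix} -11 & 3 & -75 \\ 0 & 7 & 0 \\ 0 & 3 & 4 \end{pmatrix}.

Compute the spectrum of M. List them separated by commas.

The characteristic polynomial is p(lambda) = det(lambda·I - M).
Expanding the 3×3 determinant: p(lambda) = lambda^3 - 93·lambda + 308.
Try lambda = 7: p(7) = 0, so 7 is a root.
Factor out (lambda - 7): p(lambda) = (lambda - 7)·(lambda^2 + 7·lambda - 44).
The quadratic factors as (lambda + 11)·(lambda - 4).
Eigenvalues: -11, 4, 7.

-11, 4, 7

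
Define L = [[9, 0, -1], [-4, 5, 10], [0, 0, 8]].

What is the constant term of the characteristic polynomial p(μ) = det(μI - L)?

-360

p(0) = det(0·I − L) = det(−L) = (−1)^3·det(L).
det(L) = 360, so p(0) = -360.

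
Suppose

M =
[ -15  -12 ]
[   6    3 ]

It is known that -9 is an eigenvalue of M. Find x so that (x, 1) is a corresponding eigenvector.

-2

We need (M + 9I)v = 0.
M + 9I = [[-6, -12], [6, 12]].
Row 1: (-6)·x + (-12)·1 = 0
Row 2: (6)·x + (12)·1 = 0
Solving gives x = -2.
Check: M·(-2, 1) = (18, -9) = -9·(-2, 1).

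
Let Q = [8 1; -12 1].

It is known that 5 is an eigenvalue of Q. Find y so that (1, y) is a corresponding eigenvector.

We need (Q - 5I)v = 0.
Q - 5I = [[3, 1], [-12, -4]].
Row 1: (3)·1 + (1)·y = 0
Row 2: (-12)·1 + (-4)·y = 0
Solving gives y = -3.
Check: Q·(1, -3) = (5, -15) = 5·(1, -3).

-3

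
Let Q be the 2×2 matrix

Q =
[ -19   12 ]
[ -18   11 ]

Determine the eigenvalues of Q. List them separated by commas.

det(Q - sI) = (-19 - s)(11 - s) - (12)·(-18) = s^2 + 8s + 7.
This factors as (s + 7)·(s + 1) = 0.
Eigenvalues: -7, -1.

-7, -1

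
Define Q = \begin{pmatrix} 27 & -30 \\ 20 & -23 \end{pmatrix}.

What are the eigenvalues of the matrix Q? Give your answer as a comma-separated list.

-3, 7

det(Q - tI) = (27 - t)(-23 - t) - (-30)·(20) = t^2 - 4t - 21.
This factors as (t + 3)·(t - 7) = 0.
Eigenvalues: -3, 7.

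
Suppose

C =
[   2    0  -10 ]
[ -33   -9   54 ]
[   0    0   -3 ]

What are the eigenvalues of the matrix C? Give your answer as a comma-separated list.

-9, -3, 2

Compute the characteristic polynomial p(s) = det(sI - C).
Cofactor expansion gives p(s) = s^3 + 10s^2 + 3s - 54.
Since p(2) = 0, s = 2 is a root.
Dividing by (s - 2) leaves s^2 + 12s + 27.
The quadratic factors as (s + 9)·(s + 3).
Eigenvalues: -9, -3, 2.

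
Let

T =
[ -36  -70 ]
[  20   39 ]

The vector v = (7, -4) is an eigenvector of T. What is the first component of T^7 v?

114688

First find the eigenvalue: Tv = (28, -16) = 4·(7, -4), so λ = 4.
Then T^7 v = λ^7·v = 4^7·(7, -4) = 16384·(7, -4) = (114688, -65536).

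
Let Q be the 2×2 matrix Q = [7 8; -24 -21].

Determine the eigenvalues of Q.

det(Q - lambda·I) = (7 - lambda)(-21 - lambda) - (8)·(-24) = lambda^2 + 14·lambda + 45.
This factors as (lambda + 9)·(lambda + 5) = 0.
Eigenvalues: -9, -5.

-9, -5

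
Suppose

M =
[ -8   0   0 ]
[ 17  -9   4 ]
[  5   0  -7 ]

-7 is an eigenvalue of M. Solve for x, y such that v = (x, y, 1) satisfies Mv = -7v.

0, 2

We need (M + 7I)v = 0.
M + 7I = [[-1, 0, 0], [17, -2, 4], [5, 0, 0]].
Row 1: (-1)·x + (0)·y + (0)·1 = 0
Row 2: (17)·x + (-2)·y + (4)·1 = 0
Row 3: (5)·x + (0)·y + (0)·1 = 0
Solving gives x = 0, y = 2.
Check: M·(0, 2, 1) = (0, -14, -7) = -7·(0, 2, 1).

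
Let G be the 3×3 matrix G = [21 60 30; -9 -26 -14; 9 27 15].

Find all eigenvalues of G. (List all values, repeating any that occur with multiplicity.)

1, 3, 6

The characteristic polynomial is p(t) = det(tI - G).
Expanding along the first row, p(t) = t^3 - 10t^2 + 27t - 18.
Since p(3) = 0, t = 3 is a root.
Dividing by (t - 3) leaves t^2 - 7t + 6.
The quadratic factors as (t - 1)·(t - 6).
Eigenvalues: 1, 3, 6.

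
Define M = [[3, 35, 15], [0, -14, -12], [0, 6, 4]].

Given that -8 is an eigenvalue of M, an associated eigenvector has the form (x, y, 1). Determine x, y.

We need (M + 8I)v = 0.
M + 8I = [[11, 35, 15], [0, -6, -12], [0, 6, 12]].
Row 1: (11)·x + (35)·y + (15)·1 = 0
Row 2: (0)·x + (-6)·y + (-12)·1 = 0
Row 3: (0)·x + (6)·y + (12)·1 = 0
Solving gives x = 5, y = -2.
Check: M·(5, -2, 1) = (-40, 16, -8) = -8·(5, -2, 1).

5, -2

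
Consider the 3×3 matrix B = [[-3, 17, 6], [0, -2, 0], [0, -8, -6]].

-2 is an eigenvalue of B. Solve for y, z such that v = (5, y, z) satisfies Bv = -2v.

We need (B + 2I)v = 0.
B + 2I = [[-1, 17, 6], [0, 0, 0], [0, -8, -4]].
Row 1: (-1)·5 + (17)·y + (6)·z = 0
Row 2: (0)·5 + (0)·y + (0)·z = 0
Row 3: (0)·5 + (-8)·y + (-4)·z = 0
Solving gives y = 1, z = -2.
Check: B·(5, 1, -2) = (-10, -2, 4) = -2·(5, 1, -2).

1, -2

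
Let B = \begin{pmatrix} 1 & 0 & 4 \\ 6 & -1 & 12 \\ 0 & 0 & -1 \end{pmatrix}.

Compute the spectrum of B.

-1, -1, 1

The characteristic polynomial is p(λ) = det(λI - B).
Expanding along the first row, p(λ) = λ^3 + λ^2 - λ - 1.
Rational-root test: λ = 1 gives p(1) = 0.
Dividing by (λ - 1) leaves λ^2 + 2λ + 1.
The quadratic factor is (λ + 1)^2.
Eigenvalues: -1, -1, 1.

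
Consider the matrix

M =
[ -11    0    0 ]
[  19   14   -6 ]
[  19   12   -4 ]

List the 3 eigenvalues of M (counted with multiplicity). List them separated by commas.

Set up det(λI - M) = 0.
Expanding along the first row, p(λ) = λ^3 + λ^2 - 94λ + 176.
Rational-root test: λ = 8 gives p(8) = 0.
Factor out (λ - 8): p(λ) = (λ - 8)·(λ^2 + 9λ - 22).
The quadratic factors as (λ + 11)·(λ - 2).
Eigenvalues: -11, 2, 8.

-11, 2, 8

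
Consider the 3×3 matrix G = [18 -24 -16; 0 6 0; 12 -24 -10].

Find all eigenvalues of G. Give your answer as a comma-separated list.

Compute the characteristic polynomial p(λ) = det(λI - G).
Cofactor expansion gives p(λ) = λ^3 - 14λ^2 + 60λ - 72.
Since p(2) = 0, λ = 2 is a root.
Factor out (λ - 2): p(λ) = (λ - 2)·(λ^2 - 12λ + 36).
The quadratic factor is (λ - 6)^2.
Eigenvalues: 2, 6, 6.

2, 6, 6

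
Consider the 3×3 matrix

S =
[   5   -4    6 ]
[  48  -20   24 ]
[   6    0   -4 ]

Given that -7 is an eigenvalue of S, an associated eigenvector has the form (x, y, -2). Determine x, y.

We need (S + 7I)v = 0.
S + 7I = [[12, -4, 6], [48, -13, 24], [6, 0, 3]].
Row 1: (12)·x + (-4)·y + (6)·-2 = 0
Row 2: (48)·x + (-13)·y + (24)·-2 = 0
Row 3: (6)·x + (0)·y + (3)·-2 = 0
Solving gives x = 1, y = 0.
Check: S·(1, 0, -2) = (-7, 0, 14) = -7·(1, 0, -2).

1, 0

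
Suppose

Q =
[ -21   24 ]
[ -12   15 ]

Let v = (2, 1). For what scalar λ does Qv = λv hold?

-9

Compute Qv: Q·(2, 1) = (-18, -9).
Since Qv = λv, compare component 1: -18 = λ·2, so λ = -9.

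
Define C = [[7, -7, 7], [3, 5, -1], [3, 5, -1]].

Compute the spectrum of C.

Compute the characteristic polynomial p(t) = det(tI - C).
Expanding along the first row, p(t) = t^3 - 11t^2 + 28t.
Rational-root test: t = 0 gives p(0) = 0.
Dividing by t leaves t^2 - 11t + 28.
The quadratic factors as (t - 4)·(t - 7).
Eigenvalues: 0, 4, 7.

0, 4, 7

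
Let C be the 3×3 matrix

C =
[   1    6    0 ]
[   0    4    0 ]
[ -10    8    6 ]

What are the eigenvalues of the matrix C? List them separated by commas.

The characteristic polynomial is p(t) = det(tI - C).
Expanding along the first row, p(t) = t^3 - 11t^2 + 34t - 24.
Since p(4) = 0, t = 4 is a root.
Dividing by (t - 4) leaves t^2 - 7t + 6.
The quadratic factors as (t - 1)·(t - 6).
Eigenvalues: 1, 4, 6.

1, 4, 6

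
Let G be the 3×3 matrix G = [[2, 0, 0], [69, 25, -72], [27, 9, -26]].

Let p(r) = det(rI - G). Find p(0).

p(0) = det(0·I − G) = det(−G) = (−1)^3·det(G).
det(G) = -4, so p(0) = 4.

4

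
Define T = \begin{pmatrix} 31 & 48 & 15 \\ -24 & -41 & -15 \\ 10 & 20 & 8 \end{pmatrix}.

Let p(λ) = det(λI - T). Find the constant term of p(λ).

p(λ) = λ^3 + 2λ^2 - 49λ - 98.
The constant term is -98.

-98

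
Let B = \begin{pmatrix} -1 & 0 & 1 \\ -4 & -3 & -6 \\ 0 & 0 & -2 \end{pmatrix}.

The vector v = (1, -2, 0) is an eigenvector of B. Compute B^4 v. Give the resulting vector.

(1, -2, 0)

First find the eigenvalue: Bv = (-1, 2, 0) = -1·(1, -2, 0), so λ = -1.
Then B^4 v = λ^4·v = (-1)^4·(1, -2, 0) = 1·(1, -2, 0) = (1, -2, 0).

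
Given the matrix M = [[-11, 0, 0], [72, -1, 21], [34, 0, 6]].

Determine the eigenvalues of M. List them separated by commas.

The characteristic polynomial is p(s) = det(sI - M).
Expanding the 3×3 determinant: p(s) = s^3 + 6s^2 - 61s - 66.
Since p(6) = 0, s = 6 is a root.
Factor out (s - 6): p(s) = (s - 6)·(s^2 + 12s + 11).
The quadratic factors as (s + 11)·(s + 1).
Eigenvalues: -11, -1, 6.

-11, -1, 6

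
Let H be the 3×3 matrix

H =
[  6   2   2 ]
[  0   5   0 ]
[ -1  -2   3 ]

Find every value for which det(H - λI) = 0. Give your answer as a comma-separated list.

4, 5, 5

Set up det(tI - H) = 0.
Expanding along the first row, p(t) = t^3 - 14t^2 + 65t - 100.
Rational-root test: t = 4 gives p(4) = 0.
Factor out (t - 4): p(t) = (t - 4)·(t^2 - 10t + 25).
The quadratic factor is (t - 5)^2.
Eigenvalues: 4, 5, 5.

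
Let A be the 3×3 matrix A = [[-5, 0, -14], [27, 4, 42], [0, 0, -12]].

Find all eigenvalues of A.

Set up det(λI - A) = 0.
Expanding along the first row, p(λ) = λ^3 + 13λ^2 - 8λ - 240.
Rational-root test: λ = -5 gives p(-5) = 0.
Dividing by (λ + 5) leaves λ^2 + 8λ - 48.
The quadratic factors as (λ + 12)·(λ - 4).
Eigenvalues: -12, -5, 4.

-12, -5, 4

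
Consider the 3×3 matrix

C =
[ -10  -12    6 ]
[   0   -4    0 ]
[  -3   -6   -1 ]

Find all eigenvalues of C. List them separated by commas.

The characteristic polynomial is p(λ) = det(λI - C).
Cofactor expansion gives p(λ) = λ^3 + 15λ^2 + 72λ + 112.
Try λ = -4: p(-4) = 0, so -4 is a root.
Factor out (λ + 4): p(λ) = (λ + 4)·(λ^2 + 11λ + 28).
The quadratic factors as (λ + 7)·(λ + 4).
Eigenvalues: -7, -4, -4.

-7, -4, -4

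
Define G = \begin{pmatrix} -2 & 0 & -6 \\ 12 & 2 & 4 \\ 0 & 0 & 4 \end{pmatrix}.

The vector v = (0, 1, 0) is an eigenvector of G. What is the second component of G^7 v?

128

First find the eigenvalue: Gv = (0, 2, 0) = 2·(0, 1, 0), so λ = 2.
Then G^7 v = λ^7·v = 2^7·(0, 1, 0) = 128·(0, 1, 0) = (0, 128, 0).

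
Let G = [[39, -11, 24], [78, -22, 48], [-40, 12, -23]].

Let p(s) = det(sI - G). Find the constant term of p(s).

0

p(s) = s^3 + 6s^2 - 7s.
The constant term is 0.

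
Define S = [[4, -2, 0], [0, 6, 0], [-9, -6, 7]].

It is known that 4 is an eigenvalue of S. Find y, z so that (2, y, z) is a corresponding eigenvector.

0, 6

We need (S - 4I)v = 0.
S - 4I = [[0, -2, 0], [0, 2, 0], [-9, -6, 3]].
Row 1: (0)·2 + (-2)·y + (0)·z = 0
Row 2: (0)·2 + (2)·y + (0)·z = 0
Row 3: (-9)·2 + (-6)·y + (3)·z = 0
Solving gives y = 0, z = 6.
Check: S·(2, 0, 6) = (8, 0, 24) = 4·(2, 0, 6).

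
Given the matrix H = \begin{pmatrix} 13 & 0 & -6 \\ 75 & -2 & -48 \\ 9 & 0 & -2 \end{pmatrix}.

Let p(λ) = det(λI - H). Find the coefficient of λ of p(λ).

p(λ) = λ^3 - 9λ^2 + 6λ + 56.
The coefficient of λ is 6.

6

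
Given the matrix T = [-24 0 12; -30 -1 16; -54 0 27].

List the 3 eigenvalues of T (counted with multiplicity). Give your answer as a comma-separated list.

The characteristic polynomial is p(r) = det(rI - T).
Cofactor expansion gives p(r) = r^3 - 2r^2 - 3r.
Try r = 3: p(3) = 0, so 3 is a root.
Dividing by (r - 3) leaves r^2 + r.
The quadratic factors as (r + 1)·r.
Eigenvalues: -1, 0, 3.

-1, 0, 3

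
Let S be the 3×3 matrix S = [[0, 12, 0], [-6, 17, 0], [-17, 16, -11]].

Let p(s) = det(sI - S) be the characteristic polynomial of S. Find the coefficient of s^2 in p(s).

-6

The coefficient of s^2 of det(sI - S) is −trace(S).
trace(S) = (0) + (17) + (-11) = 6, so the coefficient is -6.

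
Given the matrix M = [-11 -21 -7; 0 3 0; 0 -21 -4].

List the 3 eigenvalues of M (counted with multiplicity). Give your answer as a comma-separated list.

Compute the characteristic polynomial p(lambda) = det(lambda·I - M).
Expanding along the first row, p(lambda) = lambda^3 + 12·lambda^2 - lambda - 132.
Rational-root test: lambda = 3 gives p(3) = 0.
Factor out (lambda - 3): p(lambda) = (lambda - 3)·(lambda^2 + 15·lambda + 44).
The quadratic factors as (lambda + 11)·(lambda + 4).
Eigenvalues: -11, -4, 3.

-11, -4, 3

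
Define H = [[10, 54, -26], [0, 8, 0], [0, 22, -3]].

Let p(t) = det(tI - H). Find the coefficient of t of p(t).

p(t) = t^3 - 15t^2 + 26t + 240.
The coefficient of t is 26.

26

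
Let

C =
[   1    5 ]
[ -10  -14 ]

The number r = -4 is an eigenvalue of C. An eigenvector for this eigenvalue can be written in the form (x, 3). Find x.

We need (C + 4I)v = 0.
C + 4I = [[5, 5], [-10, -10]].
Row 1: (5)·x + (5)·3 = 0
Row 2: (-10)·x + (-10)·3 = 0
Solving gives x = -3.
Check: C·(-3, 3) = (12, -12) = -4·(-3, 3).

-3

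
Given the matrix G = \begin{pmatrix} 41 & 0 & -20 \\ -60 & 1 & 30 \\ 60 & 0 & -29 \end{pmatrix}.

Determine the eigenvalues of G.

1, 1, 11

The characteristic polynomial is p(lambda) = det(lambda·I - G).
Cofactor expansion gives p(lambda) = lambda^3 - 13·lambda^2 + 23·lambda - 11.
Rational-root test: lambda = 1 gives p(1) = 0.
Dividing by (lambda - 1) leaves lambda^2 - 12·lambda + 11.
The quadratic factors as (lambda - 1)·(lambda - 11).
Eigenvalues: 1, 1, 11.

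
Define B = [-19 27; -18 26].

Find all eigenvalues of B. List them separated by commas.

-1, 8

det(B - sI) = (-19 - s)(26 - s) - (27)·(-18) = s^2 - 7s - 8.
This factors as (s + 1)·(s - 8) = 0.
Eigenvalues: -1, 8.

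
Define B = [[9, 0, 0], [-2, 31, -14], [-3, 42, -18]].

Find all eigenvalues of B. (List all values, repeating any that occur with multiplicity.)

3, 9, 10

Compute the characteristic polynomial p(λ) = det(λI - B).
Expanding along the first row, p(λ) = λ^3 - 22λ^2 + 147λ - 270.
Rational-root test: λ = 9 gives p(9) = 0.
Factor out (λ - 9): p(λ) = (λ - 9)·(λ^2 - 13λ + 30).
The quadratic factors as (λ - 3)·(λ - 10).
Eigenvalues: 3, 9, 10.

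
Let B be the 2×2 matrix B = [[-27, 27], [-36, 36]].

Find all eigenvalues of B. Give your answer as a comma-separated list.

det(B - λI) = (-27 - λ)(36 - λ) - (27)·(-36) = λ^2 - 9λ.
This factors as λ·(λ - 9) = 0.
Eigenvalues: 0, 9.

0, 9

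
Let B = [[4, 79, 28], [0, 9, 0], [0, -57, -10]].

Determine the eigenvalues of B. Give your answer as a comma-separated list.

The characteristic polynomial is p(t) = det(tI - B).
Expanding along the first row, p(t) = t^3 - 3t^2 - 94t + 360.
Try t = -10: p(-10) = 0, so -10 is a root.
Dividing by (t + 10) leaves t^2 - 13t + 36.
The quadratic factors as (t - 4)·(t - 9).
Eigenvalues: -10, 4, 9.

-10, 4, 9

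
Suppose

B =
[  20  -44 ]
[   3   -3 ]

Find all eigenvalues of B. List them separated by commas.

8, 9

det(B - rI) = (20 - r)(-3 - r) - (-44)·(3) = r^2 - 17r + 72.
This factors as (r - 8)·(r - 9) = 0.
Eigenvalues: 8, 9.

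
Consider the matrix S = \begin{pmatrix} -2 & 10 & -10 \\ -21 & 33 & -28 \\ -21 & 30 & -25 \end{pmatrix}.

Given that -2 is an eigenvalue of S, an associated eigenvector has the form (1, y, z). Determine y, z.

3, 3

We need (S + 2I)v = 0.
S + 2I = [[0, 10, -10], [-21, 35, -28], [-21, 30, -23]].
Row 1: (0)·1 + (10)·y + (-10)·z = 0
Row 2: (-21)·1 + (35)·y + (-28)·z = 0
Row 3: (-21)·1 + (30)·y + (-23)·z = 0
Solving gives y = 3, z = 3.
Check: S·(1, 3, 3) = (-2, -6, -6) = -2·(1, 3, 3).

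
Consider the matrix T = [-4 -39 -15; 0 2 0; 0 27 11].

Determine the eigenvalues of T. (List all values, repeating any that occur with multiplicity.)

Set up det(lambda·I - T) = 0.
Expanding along the first row, p(lambda) = lambda^3 - 9·lambda^2 - 30·lambda + 88.
Rational-root test: lambda = -4 gives p(-4) = 0.
Dividing by (lambda + 4) leaves lambda^2 - 13·lambda + 22.
The quadratic factors as (lambda - 2)·(lambda - 11).
Eigenvalues: -4, 2, 11.

-4, 2, 11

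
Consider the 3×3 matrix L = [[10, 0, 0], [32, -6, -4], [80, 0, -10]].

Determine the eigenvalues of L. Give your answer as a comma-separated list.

Compute the characteristic polynomial p(t) = det(tI - L).
Expanding along the first row, p(t) = t^3 + 6t^2 - 100t - 600.
Try t = -10: p(-10) = 0, so -10 is a root.
Dividing by (t + 10) leaves t^2 - 4t - 60.
The quadratic factors as (t + 6)·(t - 10).
Eigenvalues: -10, -6, 10.

-10, -6, 10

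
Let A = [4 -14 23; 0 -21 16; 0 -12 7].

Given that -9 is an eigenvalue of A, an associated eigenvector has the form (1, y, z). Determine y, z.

We need (A + 9I)v = 0.
A + 9I = [[13, -14, 23], [0, -12, 16], [0, -12, 16]].
Row 1: (13)·1 + (-14)·y + (23)·z = 0
Row 2: (0)·1 + (-12)·y + (16)·z = 0
Row 3: (0)·1 + (-12)·y + (16)·z = 0
Solving gives y = -4, z = -3.
Check: A·(1, -4, -3) = (-9, 36, 27) = -9·(1, -4, -3).

-4, -3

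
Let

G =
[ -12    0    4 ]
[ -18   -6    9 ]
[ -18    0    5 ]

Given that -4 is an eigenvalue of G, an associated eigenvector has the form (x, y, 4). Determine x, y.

2, 0

We need (G + 4I)v = 0.
G + 4I = [[-8, 0, 4], [-18, -2, 9], [-18, 0, 9]].
Row 1: (-8)·x + (0)·y + (4)·4 = 0
Row 2: (-18)·x + (-2)·y + (9)·4 = 0
Row 3: (-18)·x + (0)·y + (9)·4 = 0
Solving gives x = 2, y = 0.
Check: G·(2, 0, 4) = (-8, 0, -16) = -4·(2, 0, 4).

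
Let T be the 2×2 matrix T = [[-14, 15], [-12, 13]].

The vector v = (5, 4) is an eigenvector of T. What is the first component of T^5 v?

-160

First find the eigenvalue: Tv = (-10, -8) = -2·(5, 4), so λ = -2.
Then T^5 v = λ^5·v = (-2)^5·(5, 4) = -32·(5, 4) = (-160, -128).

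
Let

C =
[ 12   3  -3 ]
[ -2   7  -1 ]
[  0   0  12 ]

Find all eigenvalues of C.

9, 10, 12

The characteristic polynomial is p(t) = det(tI - C).
Expanding along the first row, p(t) = t^3 - 31t^2 + 318t - 1080.
Try t = 9: p(9) = 0, so 9 is a root.
Factor out (t - 9): p(t) = (t - 9)·(t^2 - 22t + 120).
The quadratic factors as (t - 10)·(t - 12).
Eigenvalues: 9, 10, 12.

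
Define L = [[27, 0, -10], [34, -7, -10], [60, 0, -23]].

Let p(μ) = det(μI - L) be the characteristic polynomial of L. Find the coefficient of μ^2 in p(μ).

The coefficient of μ^2 of det(μI - L) is −trace(L).
trace(L) = (27) + (-7) + (-23) = -3, so the coefficient is 3.

3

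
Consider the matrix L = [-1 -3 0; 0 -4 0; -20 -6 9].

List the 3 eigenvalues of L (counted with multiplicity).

-4, -1, 9

The characteristic polynomial is p(t) = det(tI - L).
Expanding along the first row, p(t) = t^3 - 4t^2 - 41t - 36.
Rational-root test: t = -4 gives p(-4) = 0.
Dividing by (t + 4) leaves t^2 - 8t - 9.
The quadratic factors as (t + 1)·(t - 9).
Eigenvalues: -4, -1, 9.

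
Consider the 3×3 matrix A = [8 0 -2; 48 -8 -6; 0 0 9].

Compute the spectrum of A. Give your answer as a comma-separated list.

The characteristic polynomial is p(lambda) = det(lambda·I - A).
Cofactor expansion gives p(lambda) = lambda^3 - 9·lambda^2 - 64·lambda + 576.
Since p(8) = 0, lambda = 8 is a root.
Factor out (lambda - 8): p(lambda) = (lambda - 8)·(lambda^2 - lambda - 72).
The quadratic factors as (lambda + 8)·(lambda - 9).
Eigenvalues: -8, 8, 9.

-8, 8, 9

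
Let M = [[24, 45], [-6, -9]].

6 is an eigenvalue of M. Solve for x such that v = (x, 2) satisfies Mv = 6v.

We need (M - 6I)v = 0.
M - 6I = [[18, 45], [-6, -15]].
Row 1: (18)·x + (45)·2 = 0
Row 2: (-6)·x + (-15)·2 = 0
Solving gives x = -5.
Check: M·(-5, 2) = (-30, 12) = 6·(-5, 2).

-5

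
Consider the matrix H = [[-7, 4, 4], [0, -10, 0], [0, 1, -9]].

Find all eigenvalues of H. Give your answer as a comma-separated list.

-10, -9, -7

Set up det(λI - H) = 0.
Expanding the 3×3 determinant: p(λ) = λ^3 + 26λ^2 + 223λ + 630.
Since p(-7) = 0, λ = -7 is a root.
Dividing by (λ + 7) leaves λ^2 + 19λ + 90.
The quadratic factors as (λ + 10)·(λ + 9).
Eigenvalues: -10, -9, -7.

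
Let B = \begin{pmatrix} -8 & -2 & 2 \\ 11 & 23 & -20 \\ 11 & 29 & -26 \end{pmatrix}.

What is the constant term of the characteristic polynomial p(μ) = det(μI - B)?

-144

p(0) = det(0·I − B) = det(−B) = (−1)^3·det(B).
det(B) = 144, so p(0) = -144.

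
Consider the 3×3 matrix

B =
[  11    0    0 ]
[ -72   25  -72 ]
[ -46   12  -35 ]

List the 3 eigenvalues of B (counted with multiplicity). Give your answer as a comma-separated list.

The characteristic polynomial is p(λ) = det(λI - B).
Expanding the 3×3 determinant: p(λ) = λ^3 - λ^2 - 121λ + 121.
Try λ = 1: p(1) = 0, so 1 is a root.
Factor out (λ - 1): p(λ) = (λ - 1)·(λ^2 - 121).
The quadratic factors as (λ + 11)·(λ - 11).
Eigenvalues: -11, 1, 11.

-11, 1, 11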